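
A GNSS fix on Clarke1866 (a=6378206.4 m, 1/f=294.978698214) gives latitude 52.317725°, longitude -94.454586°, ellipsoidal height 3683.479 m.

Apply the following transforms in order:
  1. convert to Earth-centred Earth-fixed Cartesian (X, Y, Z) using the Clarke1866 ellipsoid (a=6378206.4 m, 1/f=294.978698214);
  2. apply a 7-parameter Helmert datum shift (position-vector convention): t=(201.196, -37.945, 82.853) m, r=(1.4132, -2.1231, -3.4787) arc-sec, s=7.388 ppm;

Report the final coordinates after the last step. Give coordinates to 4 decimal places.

start: φ=52.317725°, λ=-94.454586°, h=3683.479 m
→ ECEF (a=6378206.400, f=1/294.978698214): X=-303640.8465, Y=-3897617.2845, Z=5027203.1629
→ Helmert 7p (PV): X=-303559.3742, Y=-3897713.3477, Z=5027293.3271

X=-303559.3742 m, Y=-3897713.3477 m, Z=5027293.3271 m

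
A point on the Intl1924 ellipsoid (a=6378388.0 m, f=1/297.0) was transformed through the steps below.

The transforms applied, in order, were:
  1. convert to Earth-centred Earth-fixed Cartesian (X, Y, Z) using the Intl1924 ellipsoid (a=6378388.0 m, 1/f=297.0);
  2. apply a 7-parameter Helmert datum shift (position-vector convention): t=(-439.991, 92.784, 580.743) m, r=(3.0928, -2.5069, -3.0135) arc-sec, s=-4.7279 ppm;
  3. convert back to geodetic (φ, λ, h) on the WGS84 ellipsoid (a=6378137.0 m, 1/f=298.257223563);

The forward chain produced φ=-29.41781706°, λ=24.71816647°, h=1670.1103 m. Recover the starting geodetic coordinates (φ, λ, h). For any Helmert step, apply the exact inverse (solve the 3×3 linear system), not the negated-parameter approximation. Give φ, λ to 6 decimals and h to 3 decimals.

φ=-29.422479°, λ=24.715966°, h=2071.168 m

start: φ=-29.417817°, λ=24.718166°, h=1670.110 m
→ ECEF (a=6378137.000, f=1/298.257223563): X=5052107.0790, Y=2325650.6332, Z=-3115143.3858
→ Helmert⁻¹: X=5052499.1122, Y=2325595.9407, Z=-3115835.1375
→ geod (Bowring, a=6378388.000): φ=-29.42247900°, λ=24.71596600°, h=2071.1680 m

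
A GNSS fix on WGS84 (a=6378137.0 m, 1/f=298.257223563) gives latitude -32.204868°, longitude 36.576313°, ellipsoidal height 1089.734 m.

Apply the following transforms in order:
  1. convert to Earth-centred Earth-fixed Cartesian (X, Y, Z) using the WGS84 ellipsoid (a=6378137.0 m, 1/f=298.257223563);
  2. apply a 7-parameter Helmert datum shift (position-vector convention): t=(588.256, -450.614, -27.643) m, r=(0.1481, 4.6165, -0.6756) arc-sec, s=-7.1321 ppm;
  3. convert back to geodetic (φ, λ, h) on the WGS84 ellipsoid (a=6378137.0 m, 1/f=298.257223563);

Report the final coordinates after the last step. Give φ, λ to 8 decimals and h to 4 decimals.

start: φ=-32.204868°, λ=36.576313°, h=1089.734 m
→ ECEF (a=6378137.000, f=1/298.257223563): X=4338879.8825, Y=3219554.3150, Z=-3380256.1974
→ Helmert 7p (PV): X=4339372.0840, Y=3219068.9543, Z=-3380354.5300
→ geod (Bowring, a=6378137.000): φ=-32.20510840°, λ=36.56906939°, h=1231.9077 m

φ=-32.20510840°, λ=36.56906939°, h=1231.9077 m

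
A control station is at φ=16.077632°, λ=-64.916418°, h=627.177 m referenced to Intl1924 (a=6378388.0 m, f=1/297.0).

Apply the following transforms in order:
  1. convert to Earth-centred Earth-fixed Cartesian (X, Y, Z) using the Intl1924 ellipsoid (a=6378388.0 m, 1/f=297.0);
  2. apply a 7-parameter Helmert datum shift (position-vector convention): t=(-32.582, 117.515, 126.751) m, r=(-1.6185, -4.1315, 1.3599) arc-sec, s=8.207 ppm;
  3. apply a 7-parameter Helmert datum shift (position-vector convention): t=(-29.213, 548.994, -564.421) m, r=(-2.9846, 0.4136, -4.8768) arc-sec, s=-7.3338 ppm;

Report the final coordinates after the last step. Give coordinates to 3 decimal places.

X=2599030.313 m, Y=-5552217.380 m, Z=1754913.600 m

start: φ=16.077632°, λ=-64.916418°, h=627.177 m
→ ECEF (a=6378388.000, f=1/297.0): X=2599216.1496, Y=-5552873.8956, Z=1755178.9690
→ Helmert 7p (PV): X=2599206.3530, Y=-5552771.0439, Z=1755415.7599
→ Helmert 7p (PV): X=2599030.3125, Y=-5552217.3803, Z=1754913.5998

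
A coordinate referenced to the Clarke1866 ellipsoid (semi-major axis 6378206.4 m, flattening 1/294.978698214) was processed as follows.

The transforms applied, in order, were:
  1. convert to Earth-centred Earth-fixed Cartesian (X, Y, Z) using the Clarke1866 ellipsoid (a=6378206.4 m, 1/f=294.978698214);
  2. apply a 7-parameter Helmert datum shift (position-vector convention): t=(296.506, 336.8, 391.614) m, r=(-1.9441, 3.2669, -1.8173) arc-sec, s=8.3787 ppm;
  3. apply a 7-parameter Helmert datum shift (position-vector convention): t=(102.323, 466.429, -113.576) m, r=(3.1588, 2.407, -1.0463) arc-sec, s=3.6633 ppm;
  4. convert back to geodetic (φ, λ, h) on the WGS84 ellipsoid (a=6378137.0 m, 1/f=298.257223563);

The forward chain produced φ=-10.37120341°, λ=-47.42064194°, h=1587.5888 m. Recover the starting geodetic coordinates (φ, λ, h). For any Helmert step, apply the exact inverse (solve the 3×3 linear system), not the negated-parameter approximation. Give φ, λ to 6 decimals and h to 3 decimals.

φ=-10.372589°, λ=-47.427319°, h=1815.328 m

start: φ=-10.371203°, λ=-47.420642°, h=1587.589 m
→ ECEF (a=6378137.000, f=1/298.257223563): X=4246526.5666, Y=-4621403.4656, Z=-1140945.6462
→ Helmert⁻¹: X=4246445.4440, Y=-4621848.8919, Z=-1140707.5569
→ Helmert⁻¹: X=4246172.1568, Y=-4622098.7985, Z=-1141065.9220
→ geod (Bowring, a=6378206.400): φ=-10.37258900°, λ=-47.42731900°, h=1815.3280 m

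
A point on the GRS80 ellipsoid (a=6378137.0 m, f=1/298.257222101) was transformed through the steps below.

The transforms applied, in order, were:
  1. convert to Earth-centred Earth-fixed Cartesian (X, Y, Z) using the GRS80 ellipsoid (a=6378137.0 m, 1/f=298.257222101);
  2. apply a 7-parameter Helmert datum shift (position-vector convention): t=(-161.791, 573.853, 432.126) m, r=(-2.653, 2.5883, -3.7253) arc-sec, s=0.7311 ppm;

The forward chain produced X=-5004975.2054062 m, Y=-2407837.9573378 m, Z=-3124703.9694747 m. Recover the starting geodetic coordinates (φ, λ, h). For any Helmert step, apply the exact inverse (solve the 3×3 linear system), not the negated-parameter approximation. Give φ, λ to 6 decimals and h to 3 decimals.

φ=-29.530734°, λ=-154.301415°, h=16.791 m

start: X=-5004975.2054, Y=-2407837.9573, Z=-3124703.9695 m
→ Helmert⁻¹: X=-5004727.0401, Y=-2408460.2417, Z=-3125227.5900
→ geod (Bowring, a=6378137.000): φ=-29.53073400°, λ=-154.30141500°, h=16.7910 m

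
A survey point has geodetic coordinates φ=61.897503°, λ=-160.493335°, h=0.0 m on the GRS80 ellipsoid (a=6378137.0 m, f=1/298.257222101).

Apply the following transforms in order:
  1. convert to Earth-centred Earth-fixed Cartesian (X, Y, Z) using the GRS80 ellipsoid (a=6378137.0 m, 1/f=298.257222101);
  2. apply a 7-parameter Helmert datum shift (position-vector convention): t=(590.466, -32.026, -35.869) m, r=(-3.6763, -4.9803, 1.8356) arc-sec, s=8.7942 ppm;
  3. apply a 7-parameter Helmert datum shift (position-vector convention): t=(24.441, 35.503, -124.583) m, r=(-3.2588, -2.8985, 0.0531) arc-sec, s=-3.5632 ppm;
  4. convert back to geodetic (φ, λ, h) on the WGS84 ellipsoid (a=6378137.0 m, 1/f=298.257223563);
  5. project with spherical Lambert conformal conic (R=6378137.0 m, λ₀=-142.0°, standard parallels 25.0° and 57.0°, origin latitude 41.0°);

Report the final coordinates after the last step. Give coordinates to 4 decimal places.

E=-994652.4671 m, N=2394145.6312 m

start: φ=61.897503°, λ=-160.493335°, h=0.000 m
→ ECEF (a=6378137.000, f=1/298.257222101): X=-2839382.3605, Y=-1005849.7572, Z=5603143.5551
→ Helmert 7p (PV): X=-2838943.2033, Y=-1005816.0305, Z=5603106.3309
→ Helmert 7p (PV): X=-2838987.1241, Y=-1005689.1507, Z=5602937.7802
→ geod (Bowring, a=6378137.000): φ=61.90000670°, λ=-160.49370429°, h=-382.2615 m
→ lcc (R=6378137.0, λ₀=-142.0°): E=-994652.4671, N=2394145.6312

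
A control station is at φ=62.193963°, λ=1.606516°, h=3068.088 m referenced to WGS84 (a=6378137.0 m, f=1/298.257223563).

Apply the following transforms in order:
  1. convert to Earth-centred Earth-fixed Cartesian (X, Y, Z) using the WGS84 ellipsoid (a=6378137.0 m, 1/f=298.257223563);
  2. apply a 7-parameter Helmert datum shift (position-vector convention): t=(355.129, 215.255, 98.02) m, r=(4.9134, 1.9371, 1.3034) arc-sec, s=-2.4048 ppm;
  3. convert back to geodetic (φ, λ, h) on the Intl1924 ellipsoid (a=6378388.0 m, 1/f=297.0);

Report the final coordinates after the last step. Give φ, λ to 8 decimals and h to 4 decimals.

φ=62.19168939°, λ=1.60821939°, h=3128.1805 m

start: φ=62.193963°, λ=1.606516°, h=3068.088 m
→ ECEF (a=6378137.000, f=1/298.257223563): X=2983352.8979, Y=83672.1415, Z=5621345.1161
→ Helmert 7p (PV): X=2983753.1156, Y=83772.1424, Z=5621403.5934
→ geod (Bowring, a=6378388.000): φ=62.19168939°, λ=1.60821939°, h=3128.1805 m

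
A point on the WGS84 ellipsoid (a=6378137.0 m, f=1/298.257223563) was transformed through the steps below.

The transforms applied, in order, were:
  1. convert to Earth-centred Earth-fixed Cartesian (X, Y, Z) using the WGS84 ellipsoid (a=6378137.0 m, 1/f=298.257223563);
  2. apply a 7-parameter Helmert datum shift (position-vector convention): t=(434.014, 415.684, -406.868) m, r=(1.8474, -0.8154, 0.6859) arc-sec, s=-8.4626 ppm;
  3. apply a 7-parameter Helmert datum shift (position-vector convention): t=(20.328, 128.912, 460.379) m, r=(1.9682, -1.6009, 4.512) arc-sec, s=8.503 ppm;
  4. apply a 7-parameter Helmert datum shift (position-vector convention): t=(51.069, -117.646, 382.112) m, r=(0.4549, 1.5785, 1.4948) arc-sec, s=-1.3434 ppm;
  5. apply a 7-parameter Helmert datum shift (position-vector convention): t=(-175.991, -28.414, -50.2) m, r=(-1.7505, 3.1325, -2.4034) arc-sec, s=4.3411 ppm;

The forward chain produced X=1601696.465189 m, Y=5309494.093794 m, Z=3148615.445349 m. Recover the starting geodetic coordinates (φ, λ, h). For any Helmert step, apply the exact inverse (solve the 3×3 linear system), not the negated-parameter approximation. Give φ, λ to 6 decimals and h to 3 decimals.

start: X=1601696.4652, Y=5309494.0938, Z=3148615.4453 m
→ Helmert⁻¹: X=1601755.8171, Y=5309491.4003, Z=3148721.3621
→ Helmert⁻¹: X=1601721.2850, Y=5309611.5150, Z=3148344.0273
→ Helmert⁻¹: X=1601827.9118, Y=5309432.4537, Z=3147793.7866
→ Helmert⁻¹: X=1601437.5496, Y=5309084.5693, Z=3148173.4154
→ geod (Bowring, a=6378137.000): φ=29.74957500°, λ=73.21453600°, h=3769.6480 m

φ=29.749575°, λ=73.214536°, h=3769.648 m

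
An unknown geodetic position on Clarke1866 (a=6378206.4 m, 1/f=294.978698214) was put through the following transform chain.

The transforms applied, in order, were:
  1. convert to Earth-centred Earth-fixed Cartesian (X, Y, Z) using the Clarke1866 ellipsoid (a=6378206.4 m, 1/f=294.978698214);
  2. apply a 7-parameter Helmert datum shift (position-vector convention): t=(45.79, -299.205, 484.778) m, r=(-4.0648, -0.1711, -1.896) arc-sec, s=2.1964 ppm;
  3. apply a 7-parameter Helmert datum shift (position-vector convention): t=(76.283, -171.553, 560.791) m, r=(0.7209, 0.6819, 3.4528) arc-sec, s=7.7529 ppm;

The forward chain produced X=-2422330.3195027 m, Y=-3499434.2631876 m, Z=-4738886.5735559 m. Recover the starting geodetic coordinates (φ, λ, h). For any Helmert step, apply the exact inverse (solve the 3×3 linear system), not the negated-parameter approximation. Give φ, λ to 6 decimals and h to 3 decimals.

start: X=-2422330.3195, Y=-3499434.2632, Z=-4738886.5736 m
→ Helmert⁻¹: X=-2422430.7293, Y=-3499211.5947, Z=-4739406.3990
→ Helmert⁻¹: X=-2422442.9690, Y=-3498833.5632, Z=-4739947.7073
→ geod (Bowring, a=6378206.400): φ=-48.27530900°, λ=-124.69707500°, h=3814.2010 m

φ=-48.275309°, λ=-124.697075°, h=3814.201 m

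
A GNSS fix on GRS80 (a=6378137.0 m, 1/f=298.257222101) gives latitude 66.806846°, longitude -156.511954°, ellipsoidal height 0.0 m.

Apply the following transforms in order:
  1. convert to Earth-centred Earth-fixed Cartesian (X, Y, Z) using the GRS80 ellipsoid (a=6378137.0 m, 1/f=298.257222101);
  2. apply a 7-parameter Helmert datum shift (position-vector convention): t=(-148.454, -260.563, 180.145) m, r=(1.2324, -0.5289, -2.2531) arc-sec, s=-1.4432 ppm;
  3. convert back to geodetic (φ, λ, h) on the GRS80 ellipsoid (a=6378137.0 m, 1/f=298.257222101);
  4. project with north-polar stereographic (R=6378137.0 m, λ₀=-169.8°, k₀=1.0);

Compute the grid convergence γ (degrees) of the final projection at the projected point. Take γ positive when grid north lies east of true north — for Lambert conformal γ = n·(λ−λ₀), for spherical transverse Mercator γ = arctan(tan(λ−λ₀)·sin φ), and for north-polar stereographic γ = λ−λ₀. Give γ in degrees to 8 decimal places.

13.29210154

start: φ=66.806846°, λ=-156.511954°, h=0.000 m
→ ECEF (a=6378137.000, f=1/298.257222101): X=-2310328.8084, Y=-1003986.4574, Z=5839963.3462
→ Helmert 7p (PV): X=-2310499.8697, Y=-1004255.2278, Z=5840123.1402
→ geod (Bowring, a=6378137.000): φ=66.80523427°, λ=-156.50789846°, h=250.8598 m
→ into stereo (λ₀=-169.8°): φ=66.80523427°, λ−λ₀=13.29210154°
convergence γ = 13.29210154°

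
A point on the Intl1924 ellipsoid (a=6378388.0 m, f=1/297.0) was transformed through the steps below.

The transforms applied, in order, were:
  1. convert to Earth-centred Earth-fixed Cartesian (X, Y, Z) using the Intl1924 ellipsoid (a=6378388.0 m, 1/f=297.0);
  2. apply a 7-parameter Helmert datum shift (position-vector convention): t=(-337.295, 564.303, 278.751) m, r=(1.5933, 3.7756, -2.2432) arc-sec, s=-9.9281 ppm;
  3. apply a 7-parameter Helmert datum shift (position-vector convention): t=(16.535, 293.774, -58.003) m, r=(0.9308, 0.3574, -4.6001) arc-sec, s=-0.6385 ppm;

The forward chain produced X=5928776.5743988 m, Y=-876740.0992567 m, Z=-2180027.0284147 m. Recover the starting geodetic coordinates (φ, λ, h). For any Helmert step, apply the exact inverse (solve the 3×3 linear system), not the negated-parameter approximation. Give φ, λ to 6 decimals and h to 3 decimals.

start: X=5928776.5744, Y=-876740.0993, Z=-2180027.0284 m
→ Helmert⁻¹: X=5928787.1590, Y=-876912.0473, Z=-2179956.1872
→ Helmert⁻¹: X=5929232.7686, Y=-877437.4202, Z=-2180141.2738
→ geod (Bowring, a=6378388.000): φ=-20.11239800°, λ=-8.41782100°, h=2119.1970 m

φ=-20.112398°, λ=-8.417821°, h=2119.197 m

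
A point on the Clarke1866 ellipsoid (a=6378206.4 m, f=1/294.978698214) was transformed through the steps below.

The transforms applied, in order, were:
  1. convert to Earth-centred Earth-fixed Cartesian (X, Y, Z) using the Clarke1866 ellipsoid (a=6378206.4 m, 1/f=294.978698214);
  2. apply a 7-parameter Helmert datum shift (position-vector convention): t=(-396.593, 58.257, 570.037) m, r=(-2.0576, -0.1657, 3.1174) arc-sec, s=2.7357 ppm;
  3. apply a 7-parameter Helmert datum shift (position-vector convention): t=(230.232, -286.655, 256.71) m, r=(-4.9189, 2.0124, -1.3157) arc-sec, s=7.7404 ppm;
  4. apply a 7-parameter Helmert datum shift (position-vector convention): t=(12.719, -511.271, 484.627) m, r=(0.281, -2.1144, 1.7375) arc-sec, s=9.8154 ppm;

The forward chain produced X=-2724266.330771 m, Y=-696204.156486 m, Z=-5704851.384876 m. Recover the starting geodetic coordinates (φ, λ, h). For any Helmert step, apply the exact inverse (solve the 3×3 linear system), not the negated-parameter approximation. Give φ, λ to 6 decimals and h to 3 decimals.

φ=-63.924378°, λ=-165.683017°, h=271.988 m

start: X=-2724266.3308, Y=-696204.1565, Z=-5704851.3849 m
→ Helmert⁻¹: X=-2724316.6542, Y=-695670.8808, Z=-5705251.1378
→ Helmert⁻¹: X=-2724465.6973, Y=-695260.1598, Z=-5705506.8464
→ Helmert⁻¹: X=-2724076.7432, Y=-695218.4230, Z=-5706066.0202
→ geod (Bowring, a=6378206.400): φ=-63.92437800°, λ=-165.68301700°, h=271.9880 m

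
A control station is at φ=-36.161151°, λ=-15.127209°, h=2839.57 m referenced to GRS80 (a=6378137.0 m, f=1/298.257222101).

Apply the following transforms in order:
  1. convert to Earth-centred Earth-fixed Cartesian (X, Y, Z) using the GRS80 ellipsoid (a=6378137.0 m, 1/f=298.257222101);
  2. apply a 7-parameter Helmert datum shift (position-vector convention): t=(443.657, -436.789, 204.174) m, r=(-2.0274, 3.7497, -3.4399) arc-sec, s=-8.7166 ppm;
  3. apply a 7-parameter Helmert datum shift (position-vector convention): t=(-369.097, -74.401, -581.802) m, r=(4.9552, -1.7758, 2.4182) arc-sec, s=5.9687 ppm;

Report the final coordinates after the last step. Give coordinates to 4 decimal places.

start: φ=-36.161151°, λ=-15.127209°, h=2839.570 m
→ ECEF (a=6378137.000, f=1/298.257222101): X=4979038.0518, Y=-1345984.5169, Z=-3744318.7400
→ Helmert 7p (PV): X=4979347.7940, Y=-1346529.4117, Z=-3744159.2120
→ Helmert 7p (PV): X=4979056.4386, Y=-1346463.5244, Z=-3744752.8413

X=4979056.4386 m, Y=-1346463.5244 m, Z=-3744752.8413 m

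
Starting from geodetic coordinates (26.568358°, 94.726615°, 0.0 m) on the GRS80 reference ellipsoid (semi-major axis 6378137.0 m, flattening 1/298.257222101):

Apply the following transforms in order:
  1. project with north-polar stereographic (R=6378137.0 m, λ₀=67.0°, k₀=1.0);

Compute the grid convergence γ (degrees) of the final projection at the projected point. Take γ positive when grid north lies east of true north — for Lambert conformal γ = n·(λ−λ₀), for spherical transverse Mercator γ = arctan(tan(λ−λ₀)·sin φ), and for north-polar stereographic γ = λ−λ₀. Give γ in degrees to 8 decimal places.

27.72661500

start: φ=26.568358°, λ=94.726615°, h=0.000 m
→ into stereo (λ₀=67.0°): φ=26.56835800°, λ−λ₀=27.72661500°
convergence γ = 27.72661500°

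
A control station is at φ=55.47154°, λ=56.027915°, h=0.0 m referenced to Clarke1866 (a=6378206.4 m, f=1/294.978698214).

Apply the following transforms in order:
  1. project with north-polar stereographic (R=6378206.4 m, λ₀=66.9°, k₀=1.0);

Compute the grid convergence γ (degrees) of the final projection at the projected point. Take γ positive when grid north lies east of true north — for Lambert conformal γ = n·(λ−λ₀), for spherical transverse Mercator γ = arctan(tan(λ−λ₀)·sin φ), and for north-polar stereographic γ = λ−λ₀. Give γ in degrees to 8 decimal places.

start: φ=55.471540°, λ=56.027915°, h=0.000 m
→ into stereo (λ₀=66.9°): φ=55.47154000°, λ−λ₀=-10.87208500°
convergence γ = -10.87208500°

-10.87208500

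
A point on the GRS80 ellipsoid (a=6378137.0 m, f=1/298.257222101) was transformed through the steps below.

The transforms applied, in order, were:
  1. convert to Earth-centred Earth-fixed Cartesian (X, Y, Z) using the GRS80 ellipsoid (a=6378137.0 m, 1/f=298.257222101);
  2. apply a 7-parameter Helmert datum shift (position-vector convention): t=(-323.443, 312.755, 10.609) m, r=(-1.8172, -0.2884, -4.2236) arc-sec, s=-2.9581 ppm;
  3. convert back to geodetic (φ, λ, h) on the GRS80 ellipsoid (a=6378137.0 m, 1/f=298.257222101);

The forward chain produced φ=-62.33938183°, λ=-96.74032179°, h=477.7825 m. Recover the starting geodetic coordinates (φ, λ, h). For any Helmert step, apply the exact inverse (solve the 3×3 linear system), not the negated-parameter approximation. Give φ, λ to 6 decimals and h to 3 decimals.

start: φ=-62.339382°, λ=-96.740322°, h=477.783 m
→ ECEF (a=6378137.000, f=1/298.257222101): X=-348467.1466, Y=-2948450.8572, Z=-5626596.4714
→ Helmert⁻¹: X=-348092.2207, Y=-2948729.8917, Z=-5626649.2162
→ geod (Bowring, a=6378137.000): φ=-62.33774900°, λ=-96.73250500°, h=632.7280 m

φ=-62.337749°, λ=-96.732505°, h=632.728 m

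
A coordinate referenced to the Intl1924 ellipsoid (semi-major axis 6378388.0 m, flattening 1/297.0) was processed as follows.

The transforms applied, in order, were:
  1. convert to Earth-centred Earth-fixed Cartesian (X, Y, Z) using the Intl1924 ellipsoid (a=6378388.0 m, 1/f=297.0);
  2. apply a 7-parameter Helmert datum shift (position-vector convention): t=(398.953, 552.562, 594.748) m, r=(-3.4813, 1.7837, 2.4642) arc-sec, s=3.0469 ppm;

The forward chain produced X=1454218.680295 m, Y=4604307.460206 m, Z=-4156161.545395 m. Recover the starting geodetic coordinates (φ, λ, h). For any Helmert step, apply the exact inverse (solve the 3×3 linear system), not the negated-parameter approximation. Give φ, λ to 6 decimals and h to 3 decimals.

φ=-40.918360°, λ=72.473564°, h=1536.532 m

start: X=1454218.6803, Y=4604307.4602, Z=-4156161.5454 m
→ Helmert⁻¹: X=1453906.2433, Y=4603793.6568, Z=-4156653.3534
→ geod (Bowring, a=6378388.000): φ=-40.91836000°, λ=72.47356400°, h=1536.5320 m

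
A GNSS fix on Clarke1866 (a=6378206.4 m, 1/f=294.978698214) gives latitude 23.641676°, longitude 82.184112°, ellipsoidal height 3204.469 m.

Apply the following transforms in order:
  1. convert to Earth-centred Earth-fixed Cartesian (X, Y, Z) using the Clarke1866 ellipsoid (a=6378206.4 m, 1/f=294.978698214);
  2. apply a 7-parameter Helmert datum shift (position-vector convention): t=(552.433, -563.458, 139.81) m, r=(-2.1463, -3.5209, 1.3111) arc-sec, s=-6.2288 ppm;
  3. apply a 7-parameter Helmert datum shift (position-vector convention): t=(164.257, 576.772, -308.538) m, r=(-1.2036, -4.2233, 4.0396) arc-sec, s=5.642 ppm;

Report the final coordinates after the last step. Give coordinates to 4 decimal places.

start: φ=23.641676°, λ=82.184112°, h=3204.469 m
→ ECEF (a=6378206.400, f=1/294.978698214): X=795408.5930, Y=5794673.4743, Z=2543115.6596
→ Helmert 7p (PV): X=795875.8284, Y=5794105.4407, Z=2543192.9100
→ Helmert 7p (PV): X=795879.0277, Y=5794745.3302, Z=2542881.2064

X=795879.0277 m, Y=5794745.3302 m, Z=2542881.2064 m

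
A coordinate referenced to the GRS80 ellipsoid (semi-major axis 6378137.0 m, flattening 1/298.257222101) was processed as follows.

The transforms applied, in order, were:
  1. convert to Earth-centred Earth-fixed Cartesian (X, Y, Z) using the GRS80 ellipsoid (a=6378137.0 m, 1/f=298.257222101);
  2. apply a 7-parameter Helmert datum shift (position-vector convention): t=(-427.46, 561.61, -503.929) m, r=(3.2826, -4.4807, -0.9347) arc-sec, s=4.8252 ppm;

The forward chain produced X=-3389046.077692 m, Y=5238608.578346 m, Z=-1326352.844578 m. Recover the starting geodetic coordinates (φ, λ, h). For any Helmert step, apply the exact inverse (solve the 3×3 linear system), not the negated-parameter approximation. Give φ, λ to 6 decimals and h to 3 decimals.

φ=-12.076802°, λ=122.900387°, h=671.742 m

start: X=-3389046.0777, Y=5238608.5783, Z=-1326352.8446 m
→ Helmert⁻¹: X=-3388654.8048, Y=5237985.2377, Z=-1325852.2661
→ geod (Bowring, a=6378137.000): φ=-12.07680200°, λ=122.90038700°, h=671.7420 m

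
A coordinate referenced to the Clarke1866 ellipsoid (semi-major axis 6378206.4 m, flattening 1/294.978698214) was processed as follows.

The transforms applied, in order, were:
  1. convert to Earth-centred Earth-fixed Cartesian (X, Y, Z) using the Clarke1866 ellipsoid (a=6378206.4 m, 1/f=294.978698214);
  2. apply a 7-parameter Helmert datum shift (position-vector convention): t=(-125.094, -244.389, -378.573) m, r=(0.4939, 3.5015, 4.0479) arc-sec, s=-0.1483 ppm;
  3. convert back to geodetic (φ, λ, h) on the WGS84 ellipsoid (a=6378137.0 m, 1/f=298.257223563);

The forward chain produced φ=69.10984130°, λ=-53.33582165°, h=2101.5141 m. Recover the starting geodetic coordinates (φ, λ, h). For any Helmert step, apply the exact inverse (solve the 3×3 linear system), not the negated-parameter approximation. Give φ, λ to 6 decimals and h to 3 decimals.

φ=69.114178°, λ=-53.332579°, h=2551.243 m

start: φ=69.109841°, λ=-53.335822°, h=2101.514 m
→ ECEF (a=6378137.000, f=1/298.257223563): X=1362471.3464, Y=-1830282.5671, Z=5938316.3287
→ Helmert⁻¹: X=1362459.9138, Y=-1830050.9672, Z=5938723.2933
→ geod (Bowring, a=6378206.400): φ=69.11417800°, λ=-53.33257900°, h=2551.2430 m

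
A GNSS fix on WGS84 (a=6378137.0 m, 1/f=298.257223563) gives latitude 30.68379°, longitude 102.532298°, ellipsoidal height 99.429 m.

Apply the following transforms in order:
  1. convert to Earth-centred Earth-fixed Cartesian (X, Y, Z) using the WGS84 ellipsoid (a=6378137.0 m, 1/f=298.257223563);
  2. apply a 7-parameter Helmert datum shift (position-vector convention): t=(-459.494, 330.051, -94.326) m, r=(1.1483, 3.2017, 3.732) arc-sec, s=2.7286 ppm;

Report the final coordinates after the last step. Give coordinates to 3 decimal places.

start: φ=30.683790°, λ=102.532298°, h=99.429 m
→ ECEF (a=6378137.000, f=1/298.257223563): X=-1191285.4092, Y=5359242.6599, Z=3235844.7195
→ Helmert 7p (PV): X=-1191794.8923, Y=5359547.7655, Z=3235807.5500

X=-1191794.892 m, Y=5359547.765 m, Z=3235807.550 m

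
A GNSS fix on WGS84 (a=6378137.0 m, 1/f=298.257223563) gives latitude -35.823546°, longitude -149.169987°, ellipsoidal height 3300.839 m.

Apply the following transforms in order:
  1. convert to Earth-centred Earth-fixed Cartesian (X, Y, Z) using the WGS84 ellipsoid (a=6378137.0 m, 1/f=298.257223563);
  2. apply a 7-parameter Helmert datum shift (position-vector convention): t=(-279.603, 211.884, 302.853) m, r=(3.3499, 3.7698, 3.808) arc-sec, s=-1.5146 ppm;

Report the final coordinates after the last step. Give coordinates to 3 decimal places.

start: φ=-35.823546°, λ=-149.169987°, h=3300.839 m
→ ECEF (a=6378137.000, f=1/298.257223563): X=-4448158.7485, Y=-2654793.8469, Z=-3714266.2918
→ Helmert 7p (PV): X=-4448450.4861, Y=-2654599.7399, Z=-3713919.6323

X=-4448450.486 m, Y=-2654599.740 m, Z=-3713919.632 m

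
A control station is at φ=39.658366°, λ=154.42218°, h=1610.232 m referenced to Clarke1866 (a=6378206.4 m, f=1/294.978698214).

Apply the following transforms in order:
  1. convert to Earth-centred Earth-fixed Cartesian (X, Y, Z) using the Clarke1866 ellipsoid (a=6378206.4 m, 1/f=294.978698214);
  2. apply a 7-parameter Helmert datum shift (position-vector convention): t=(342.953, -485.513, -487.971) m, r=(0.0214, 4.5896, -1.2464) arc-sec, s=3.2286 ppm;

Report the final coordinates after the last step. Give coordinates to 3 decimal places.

X=-4435937.582 m, Y=2122988.459 m, Z=4049309.790 m

start: φ=39.658366°, λ=154.422180°, h=1610.232 m
→ ECEF (a=6378206.400, f=1/294.978698214): X=-4436369.1529, Y=2123440.7287, Z=4049685.7514
→ Helmert 7p (PV): X=-4435937.5819, Y=2122988.4591, Z=4049309.7896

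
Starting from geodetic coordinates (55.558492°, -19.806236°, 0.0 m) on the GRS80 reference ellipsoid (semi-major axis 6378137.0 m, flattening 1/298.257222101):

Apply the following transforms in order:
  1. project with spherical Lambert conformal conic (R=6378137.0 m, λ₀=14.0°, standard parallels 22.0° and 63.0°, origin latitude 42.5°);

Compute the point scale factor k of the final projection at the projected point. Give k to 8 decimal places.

0.95774381

start: φ=55.558492°, λ=-19.806236°, h=0.000 m
→ into lcc (λ₀=14.0°): φ=55.55849200°, λ−λ₀=-33.80623600°
scale k = 0.95774381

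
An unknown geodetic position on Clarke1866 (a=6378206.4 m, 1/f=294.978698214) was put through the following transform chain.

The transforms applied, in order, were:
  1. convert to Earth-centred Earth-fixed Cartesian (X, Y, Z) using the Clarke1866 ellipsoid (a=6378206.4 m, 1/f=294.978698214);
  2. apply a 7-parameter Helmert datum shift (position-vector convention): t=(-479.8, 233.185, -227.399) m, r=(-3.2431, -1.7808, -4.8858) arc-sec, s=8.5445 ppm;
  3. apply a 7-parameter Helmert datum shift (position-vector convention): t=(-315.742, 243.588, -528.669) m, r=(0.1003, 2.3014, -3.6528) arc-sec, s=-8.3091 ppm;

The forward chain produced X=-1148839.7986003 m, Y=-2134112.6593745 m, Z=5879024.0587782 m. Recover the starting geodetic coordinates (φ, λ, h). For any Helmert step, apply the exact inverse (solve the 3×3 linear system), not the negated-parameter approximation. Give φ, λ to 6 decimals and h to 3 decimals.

start: X=-1148839.7986, Y=-2134112.6594, Z=5879024.0588 m
→ Helmert⁻¹: X=-1148561.4029, Y=-2134391.4632, Z=5879589.8048
→ Helmert⁻¹: X=-1147970.4648, Y=-2134726.0483, Z=5879743.3109
→ geod (Bowring, a=6378206.400): φ=67.73376500°, λ=-118.26959000°, h=27.5560 m

φ=67.733765°, λ=-118.269590°, h=27.556 m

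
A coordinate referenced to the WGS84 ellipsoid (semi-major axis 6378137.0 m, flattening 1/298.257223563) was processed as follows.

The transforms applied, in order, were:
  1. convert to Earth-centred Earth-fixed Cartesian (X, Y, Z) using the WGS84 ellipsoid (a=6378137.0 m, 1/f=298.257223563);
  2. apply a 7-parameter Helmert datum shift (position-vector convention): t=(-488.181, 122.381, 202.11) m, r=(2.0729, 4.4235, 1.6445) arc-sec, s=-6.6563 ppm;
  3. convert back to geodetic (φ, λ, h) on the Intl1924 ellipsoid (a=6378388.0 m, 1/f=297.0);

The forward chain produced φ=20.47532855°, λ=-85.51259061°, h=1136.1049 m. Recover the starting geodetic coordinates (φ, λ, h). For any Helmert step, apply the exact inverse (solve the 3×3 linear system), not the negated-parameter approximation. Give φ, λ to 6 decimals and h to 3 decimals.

start: φ=20.475329°, λ=-85.512591°, h=1136.105 m
→ ECEF (a=6378388.000, f=1/297.0): X=467792.6805, Y=-5960615.3544, Z=2217495.7357
→ Helmert⁻¹: X=468188.9015, Y=-5960758.8609, Z=2217378.3293
→ geod (Bowring, a=6378137.000): φ=20.47324600°, λ=-85.50891300°, h=1497.9740 m

φ=20.473246°, λ=-85.508913°, h=1497.974 m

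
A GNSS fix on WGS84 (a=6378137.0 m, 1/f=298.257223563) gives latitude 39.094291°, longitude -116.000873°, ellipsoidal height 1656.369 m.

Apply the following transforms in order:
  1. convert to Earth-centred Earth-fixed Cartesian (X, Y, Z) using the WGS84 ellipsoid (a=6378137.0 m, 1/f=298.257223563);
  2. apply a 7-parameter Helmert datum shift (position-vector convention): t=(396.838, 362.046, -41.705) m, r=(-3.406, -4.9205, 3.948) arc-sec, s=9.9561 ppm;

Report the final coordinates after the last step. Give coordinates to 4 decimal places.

start: φ=39.094291°, λ=-116.000873°, h=1656.369 m
→ ECEF (a=6378137.000, f=1/298.257223563): X=-2173520.1724, Y=-4456204.4305, Z=4001491.1462
→ Helmert 7p (PV): X=-2173155.1372, Y=-4455862.2771, Z=4001511.0149

X=-2173155.1372 m, Y=-4455862.2771 m, Z=4001511.0149 m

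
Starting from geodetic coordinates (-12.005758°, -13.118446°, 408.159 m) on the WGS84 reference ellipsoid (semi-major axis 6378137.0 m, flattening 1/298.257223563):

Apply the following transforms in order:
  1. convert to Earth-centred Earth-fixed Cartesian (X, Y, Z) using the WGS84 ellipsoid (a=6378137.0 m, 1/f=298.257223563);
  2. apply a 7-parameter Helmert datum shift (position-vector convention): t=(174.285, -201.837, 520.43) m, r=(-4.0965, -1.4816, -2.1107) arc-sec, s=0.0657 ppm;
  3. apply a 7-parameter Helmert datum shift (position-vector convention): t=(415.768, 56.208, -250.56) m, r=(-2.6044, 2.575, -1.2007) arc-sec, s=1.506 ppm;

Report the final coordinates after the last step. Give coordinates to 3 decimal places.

X=6077655.186 m, Y=-1416532.862 m, Z=-1317828.874 m

start: φ=-12.005758°, λ=-13.118446°, h=408.159 m
→ ECEF (a=6378137.000, f=1/298.257223563): X=6077085.2993, Y=-1416244.6292, Z=-1318110.4698
→ Helmert 7p (PV): X=6077254.9592, Y=-1416534.9240, Z=-1317518.3475
→ Helmert 7p (PV): X=6077655.1858, Y=-1416532.8617, Z=-1317828.8741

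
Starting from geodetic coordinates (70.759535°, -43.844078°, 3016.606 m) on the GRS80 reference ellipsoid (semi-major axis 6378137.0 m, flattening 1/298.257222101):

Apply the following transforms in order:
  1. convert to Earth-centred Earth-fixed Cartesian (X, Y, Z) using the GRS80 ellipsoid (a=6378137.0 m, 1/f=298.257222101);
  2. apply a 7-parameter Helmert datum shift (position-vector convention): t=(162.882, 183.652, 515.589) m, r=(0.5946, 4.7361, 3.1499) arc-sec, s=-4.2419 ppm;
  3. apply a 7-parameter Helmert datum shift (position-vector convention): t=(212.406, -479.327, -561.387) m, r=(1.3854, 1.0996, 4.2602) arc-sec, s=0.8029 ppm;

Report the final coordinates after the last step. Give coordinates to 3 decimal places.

start: φ=70.759535°, λ=-43.844078°, h=3016.606 m
→ ECEF (a=6378137.000, f=1/298.257222101): X=1521143.5108, Y=-1460972.2214, Z=6002341.8763
→ Helmert 7p (PV): X=1521460.0717, Y=-1460776.4455, Z=6002792.8652
→ Helmert 7p (PV): X=1521735.8712, Y=-1461265.8395, Z=6002218.3754

X=1521735.871 m, Y=-1461265.839 m, Z=6002218.375 m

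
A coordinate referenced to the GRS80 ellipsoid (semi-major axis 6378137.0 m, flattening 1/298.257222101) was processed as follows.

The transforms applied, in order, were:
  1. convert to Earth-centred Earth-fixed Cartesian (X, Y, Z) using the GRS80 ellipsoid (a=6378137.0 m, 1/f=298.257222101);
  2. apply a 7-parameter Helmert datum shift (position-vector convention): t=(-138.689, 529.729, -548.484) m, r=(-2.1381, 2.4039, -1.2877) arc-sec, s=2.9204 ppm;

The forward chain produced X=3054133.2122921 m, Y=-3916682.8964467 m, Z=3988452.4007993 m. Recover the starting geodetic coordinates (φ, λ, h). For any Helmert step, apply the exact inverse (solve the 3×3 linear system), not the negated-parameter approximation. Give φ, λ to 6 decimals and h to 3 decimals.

φ=38.954750°, λ=-52.056623°, h=910.425 m

start: X=3054133.2123, Y=-3916682.8964, Z=3988452.4008 m
→ Helmert⁻¹: X=3054240.9473, Y=-3917223.4672, Z=3988984.2257
→ geod (Bowring, a=6378137.000): φ=38.95475000°, λ=-52.05662300°, h=910.4250 m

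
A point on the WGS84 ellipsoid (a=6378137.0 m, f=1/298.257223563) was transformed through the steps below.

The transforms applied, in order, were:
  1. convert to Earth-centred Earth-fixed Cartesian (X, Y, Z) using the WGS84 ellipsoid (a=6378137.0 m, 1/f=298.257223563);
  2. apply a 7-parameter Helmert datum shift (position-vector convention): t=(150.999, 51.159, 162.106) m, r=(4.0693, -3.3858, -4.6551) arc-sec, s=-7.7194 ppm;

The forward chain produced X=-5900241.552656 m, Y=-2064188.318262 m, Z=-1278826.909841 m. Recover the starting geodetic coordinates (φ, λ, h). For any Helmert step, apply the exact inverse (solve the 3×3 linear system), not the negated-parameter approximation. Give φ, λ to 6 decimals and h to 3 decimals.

φ=-11.637833°, λ=-160.716274°, h=3334.213 m

start: X=-5900241.5527, Y=-2064188.3183, Z=-1278826.9098 m
→ Helmert⁻¹: X=-5900412.5009, Y=-2064413.8059, Z=-1278861.3069
→ geod (Bowring, a=6378137.000): φ=-11.63783300°, λ=-160.71627400°, h=3334.2130 m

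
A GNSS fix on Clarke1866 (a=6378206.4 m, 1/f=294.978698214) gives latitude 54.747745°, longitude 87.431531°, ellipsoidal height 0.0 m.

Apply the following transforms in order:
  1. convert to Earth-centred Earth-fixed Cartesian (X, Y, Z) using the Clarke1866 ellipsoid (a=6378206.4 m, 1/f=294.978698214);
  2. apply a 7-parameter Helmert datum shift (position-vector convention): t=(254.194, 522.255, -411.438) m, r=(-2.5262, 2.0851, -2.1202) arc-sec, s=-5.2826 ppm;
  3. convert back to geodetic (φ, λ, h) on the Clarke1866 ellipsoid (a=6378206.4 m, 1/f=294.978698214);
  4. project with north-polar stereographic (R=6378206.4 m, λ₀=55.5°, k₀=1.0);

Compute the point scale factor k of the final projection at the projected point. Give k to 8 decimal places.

1.10098774

start: φ=54.747745°, λ=87.431531°, h=0.000 m
→ ECEF (a=6378206.400, f=1/294.978698214): X=165347.0453, Y=3685986.0803, Z=5185023.8145
→ Helmert 7p (PV): X=165690.6683, Y=3686550.6666, Z=5184538.1713
→ geod (Bowring, a=6378206.400): φ=54.74097637°, λ=87.42659404°, h=-62.1061 m
→ into stereo (λ₀=55.5°): φ=54.74097637°, λ−λ₀=31.92659404°
scale k = 1.10098774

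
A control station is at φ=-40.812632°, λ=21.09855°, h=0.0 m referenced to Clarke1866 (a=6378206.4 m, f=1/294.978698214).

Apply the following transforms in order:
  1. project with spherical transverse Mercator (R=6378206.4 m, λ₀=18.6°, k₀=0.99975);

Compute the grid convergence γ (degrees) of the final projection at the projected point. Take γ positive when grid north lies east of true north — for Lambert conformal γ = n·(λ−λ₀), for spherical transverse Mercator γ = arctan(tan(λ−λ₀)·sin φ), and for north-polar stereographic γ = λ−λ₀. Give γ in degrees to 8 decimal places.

-1.63361412

start: φ=-40.812632°, λ=21.098550°, h=0.000 m
→ into tm (λ₀=18.6°): φ=-40.81263200°, λ−λ₀=2.49855000°
convergence γ = -1.63361412°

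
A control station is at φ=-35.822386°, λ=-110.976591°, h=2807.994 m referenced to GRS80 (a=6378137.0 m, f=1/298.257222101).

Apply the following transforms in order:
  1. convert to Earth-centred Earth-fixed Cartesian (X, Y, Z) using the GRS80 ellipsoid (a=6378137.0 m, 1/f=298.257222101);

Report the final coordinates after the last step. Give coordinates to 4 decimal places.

X=-1854310.8514 m, Y=-4836550.2893 m, Z=-3713873.4271 m

start: φ=-35.822386°, λ=-110.976591°, h=2807.994 m
→ ECEF (a=6378137.000, f=1/298.257222101): X=-1854310.8514, Y=-4836550.2893, Z=-3713873.4271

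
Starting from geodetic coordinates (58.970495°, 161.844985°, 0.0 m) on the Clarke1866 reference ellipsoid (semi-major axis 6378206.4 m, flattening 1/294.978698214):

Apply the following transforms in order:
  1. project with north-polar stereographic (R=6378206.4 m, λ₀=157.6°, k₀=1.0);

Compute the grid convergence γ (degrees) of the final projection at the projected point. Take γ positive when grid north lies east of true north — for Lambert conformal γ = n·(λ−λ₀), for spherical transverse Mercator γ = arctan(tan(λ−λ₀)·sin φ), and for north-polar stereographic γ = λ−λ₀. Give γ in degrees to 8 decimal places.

4.24498500

start: φ=58.970495°, λ=161.844985°, h=0.000 m
→ into stereo (λ₀=157.6°): φ=58.97049500°, λ−λ₀=4.24498500°
convergence γ = 4.24498500°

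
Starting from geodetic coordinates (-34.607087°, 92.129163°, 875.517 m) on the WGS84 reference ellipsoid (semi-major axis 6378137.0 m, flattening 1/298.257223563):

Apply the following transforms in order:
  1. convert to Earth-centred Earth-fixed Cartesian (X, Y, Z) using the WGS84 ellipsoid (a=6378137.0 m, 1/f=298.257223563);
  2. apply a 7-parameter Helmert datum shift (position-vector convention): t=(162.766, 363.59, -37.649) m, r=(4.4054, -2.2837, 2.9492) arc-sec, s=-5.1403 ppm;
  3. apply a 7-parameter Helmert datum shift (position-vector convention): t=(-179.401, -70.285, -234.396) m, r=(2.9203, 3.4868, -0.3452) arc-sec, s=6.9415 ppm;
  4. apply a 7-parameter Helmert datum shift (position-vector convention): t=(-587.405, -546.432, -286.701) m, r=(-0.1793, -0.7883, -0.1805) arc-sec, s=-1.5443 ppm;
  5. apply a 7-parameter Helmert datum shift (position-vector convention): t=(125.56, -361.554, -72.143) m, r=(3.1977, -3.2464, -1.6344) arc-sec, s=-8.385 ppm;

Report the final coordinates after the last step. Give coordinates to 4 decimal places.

X=-195721.2555 m, Y=5251920.0785 m, Z=-3602913.9230 m

start: φ=-34.607087°, λ=92.129163°, h=875.517 m
→ ECEF (a=6378137.000, f=1/298.257223563): X=-195273.7383, Y=5252397.5184, Z=-3602573.0346
→ Helmert 7p (PV): X=-195145.1813, Y=5252808.2608, Z=-3602482.1472
→ Helmert 7p (PV): X=-195378.0443, Y=5252825.7691, Z=-3602663.8812
→ Helmert 7p (PV): X=-195946.7824, Y=5252268.2645, Z=-3602950.3314
→ Helmert 7p (PV): X=-195721.2555, Y=5251920.0785, Z=-3602913.9230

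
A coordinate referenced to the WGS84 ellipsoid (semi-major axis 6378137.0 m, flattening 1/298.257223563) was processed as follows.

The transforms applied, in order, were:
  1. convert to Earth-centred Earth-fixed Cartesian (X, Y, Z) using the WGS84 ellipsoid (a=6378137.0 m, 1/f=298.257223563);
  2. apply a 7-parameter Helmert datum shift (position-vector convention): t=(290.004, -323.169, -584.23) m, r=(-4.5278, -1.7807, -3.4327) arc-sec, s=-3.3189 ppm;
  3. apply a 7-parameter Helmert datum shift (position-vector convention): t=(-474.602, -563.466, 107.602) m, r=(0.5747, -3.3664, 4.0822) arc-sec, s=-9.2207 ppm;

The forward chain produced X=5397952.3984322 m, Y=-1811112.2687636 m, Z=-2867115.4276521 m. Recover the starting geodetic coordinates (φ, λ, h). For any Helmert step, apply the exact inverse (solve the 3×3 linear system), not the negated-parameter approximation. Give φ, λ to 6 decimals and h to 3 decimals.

φ=-26.881223°, λ=-18.538385°, h=798.682 m

start: X=5397952.3984, Y=-1811112.2688, Z=-2867115.4277 m
→ Helmert⁻¹: X=5398394.1458, Y=-1810680.3264, Z=-2867332.5287
→ Helmert⁻¹: X=5398127.4338, Y=-1810210.3979, Z=-2866844.1522
→ geod (Bowring, a=6378137.000): φ=-26.88122300°, λ=-18.53838500°, h=798.6820 m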